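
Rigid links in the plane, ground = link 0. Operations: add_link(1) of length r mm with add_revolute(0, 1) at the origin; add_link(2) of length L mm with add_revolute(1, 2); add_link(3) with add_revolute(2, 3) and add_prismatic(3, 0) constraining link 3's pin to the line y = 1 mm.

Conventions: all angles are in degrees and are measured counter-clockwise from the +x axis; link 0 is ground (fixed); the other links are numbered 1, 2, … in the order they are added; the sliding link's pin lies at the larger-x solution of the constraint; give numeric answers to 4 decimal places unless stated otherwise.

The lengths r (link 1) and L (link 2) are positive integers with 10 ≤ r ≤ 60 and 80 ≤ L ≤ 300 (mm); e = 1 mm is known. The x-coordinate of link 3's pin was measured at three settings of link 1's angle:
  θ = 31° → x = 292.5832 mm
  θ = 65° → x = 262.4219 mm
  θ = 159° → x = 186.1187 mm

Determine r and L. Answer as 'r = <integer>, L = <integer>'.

constraint per measurement: (x − r cos θ)² + (r sin θ − e)² = L²
subtracting the θ₁ and θ₂ equations cancels the r² and L² terms:
r = (x₁² − x₂²) / (2[(x₁cos θ₁ + e sin θ₁) − (x₂cos θ₂ + e sin θ₂)]) = 60.0000 → r = 60
L² = (x₁ − r cos θ₁)² + (r sin θ₁ − e)² = 59048.9941 → L = 243.0000 → L = 243
check at θ₃=159°: x = 186.1187 (printed 186.1187) ✓

r = 60, L = 243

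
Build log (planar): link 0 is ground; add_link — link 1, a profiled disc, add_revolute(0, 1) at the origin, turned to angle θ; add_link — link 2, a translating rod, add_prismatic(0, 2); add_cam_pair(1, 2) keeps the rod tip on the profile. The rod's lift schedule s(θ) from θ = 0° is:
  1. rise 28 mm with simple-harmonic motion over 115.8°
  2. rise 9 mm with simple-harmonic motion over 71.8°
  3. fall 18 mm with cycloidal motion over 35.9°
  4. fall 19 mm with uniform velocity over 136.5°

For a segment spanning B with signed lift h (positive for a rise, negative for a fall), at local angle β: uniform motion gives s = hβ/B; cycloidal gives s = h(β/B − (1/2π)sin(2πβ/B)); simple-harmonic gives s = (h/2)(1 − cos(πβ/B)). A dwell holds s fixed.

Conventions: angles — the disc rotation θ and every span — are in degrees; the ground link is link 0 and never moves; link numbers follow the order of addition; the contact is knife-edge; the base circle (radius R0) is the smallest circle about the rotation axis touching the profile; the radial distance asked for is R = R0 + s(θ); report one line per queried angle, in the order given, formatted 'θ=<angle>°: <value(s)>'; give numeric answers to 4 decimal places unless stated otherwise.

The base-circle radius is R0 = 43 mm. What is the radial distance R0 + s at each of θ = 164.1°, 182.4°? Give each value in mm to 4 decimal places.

seg 1 [0°–115.8°] simple-harmonic, h=28: full span → s += 28 → s = 28.0000
seg 2 [115.8°–187.6°] simple-harmonic, h=9: θ=164.1° here. β=48.3, B=71.8. 9/2·(1 − cos(π·0.6727)) = 6.8235 → s = 34.8235
seg 2 [115.8°–187.6°] simple-harmonic, h=9: θ=182.4° here. β=66.6, B=71.8. 9/2·(1 − cos(π·0.9276)) = 8.8840 → s = 36.8840
θ=164.1°: R = R0 + s = 43 + 34.8235 = 77.8235
θ=182.4°: R = R0 + s = 43 + 36.8840 = 79.8840

θ=164.1°: 77.8235
θ=182.4°: 79.8840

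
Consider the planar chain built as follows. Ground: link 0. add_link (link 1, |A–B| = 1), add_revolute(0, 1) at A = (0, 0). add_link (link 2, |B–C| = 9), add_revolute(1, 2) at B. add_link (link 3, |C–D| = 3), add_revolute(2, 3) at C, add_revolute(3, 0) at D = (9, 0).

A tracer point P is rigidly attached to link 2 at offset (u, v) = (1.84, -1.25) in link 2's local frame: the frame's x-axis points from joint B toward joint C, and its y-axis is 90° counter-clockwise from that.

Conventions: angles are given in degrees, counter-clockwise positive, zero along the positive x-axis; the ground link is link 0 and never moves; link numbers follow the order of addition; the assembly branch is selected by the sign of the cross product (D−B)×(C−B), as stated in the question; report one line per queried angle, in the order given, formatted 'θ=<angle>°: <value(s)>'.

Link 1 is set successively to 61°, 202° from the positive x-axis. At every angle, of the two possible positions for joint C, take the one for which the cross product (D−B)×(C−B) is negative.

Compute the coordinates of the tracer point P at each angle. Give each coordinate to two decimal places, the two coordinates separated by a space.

A=(0,0), D=(9.00,0)
θ=61°: B = A + 1.00·(cos61°, sin61°) = (0.4848, 0.8746)
θ=61°: |BD| = 8.5600
θ=61°: circle(B,9.00) ∩ circle(D,3.00): a=8.4856, h=2.9991
θ=61°:   candidates: C₊=(9.2324,2.9910) cross=25.672; C₋=(8.6196,-2.9758) cross=-25.672
θ=61°:   branch - wants cross < 0 → take C=(8.6196,-2.9758) (cross=-25.672)
θ=61°: ex = (C−B)/|BC| = (0.9039,-0.4278); ey = (0.4278,0.9039)
θ=61°: P = B + 1.84·ex + -1.25·ey = (1.6131,-1.0424)
θ=202°: B = A + 1.00·(cos202°, sin202°) = (-0.9272, -0.3746)
θ=202°: |BD| = 9.9342
θ=202°: circle(B,9.00) ∩ circle(D,3.00): a=8.5910, h=2.6825
θ=202°:   candidates: C₊=(7.5565,2.6299) cross=26.648; C₋=(7.7588,-2.7312) cross=-26.648
θ=202°:   branch - wants cross < 0 → take C=(7.7588,-2.7312) (cross=-26.648)
θ=202°: ex = (C−B)/|BC| = (0.9651,-0.2618); ey = (0.2618,0.9651)
θ=202°: P = B + 1.84·ex + -1.25·ey = (0.5213,-2.0628)

θ=61°: 1.61 -1.04
θ=202°: 0.52 -2.06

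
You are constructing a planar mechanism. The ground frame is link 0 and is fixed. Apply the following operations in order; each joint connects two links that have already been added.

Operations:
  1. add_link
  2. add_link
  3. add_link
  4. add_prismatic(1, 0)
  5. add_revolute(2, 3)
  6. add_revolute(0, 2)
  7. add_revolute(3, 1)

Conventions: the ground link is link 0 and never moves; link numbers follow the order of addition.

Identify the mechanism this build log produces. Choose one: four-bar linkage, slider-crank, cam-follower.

links: 4 (incl. ground); joints: 3 revolute, 1 prismatic, 0 higher (cam) pair, forming one closed loop
4 links, 3 revolutes + 1 prismatic in one loop → slider-crank

slider-crank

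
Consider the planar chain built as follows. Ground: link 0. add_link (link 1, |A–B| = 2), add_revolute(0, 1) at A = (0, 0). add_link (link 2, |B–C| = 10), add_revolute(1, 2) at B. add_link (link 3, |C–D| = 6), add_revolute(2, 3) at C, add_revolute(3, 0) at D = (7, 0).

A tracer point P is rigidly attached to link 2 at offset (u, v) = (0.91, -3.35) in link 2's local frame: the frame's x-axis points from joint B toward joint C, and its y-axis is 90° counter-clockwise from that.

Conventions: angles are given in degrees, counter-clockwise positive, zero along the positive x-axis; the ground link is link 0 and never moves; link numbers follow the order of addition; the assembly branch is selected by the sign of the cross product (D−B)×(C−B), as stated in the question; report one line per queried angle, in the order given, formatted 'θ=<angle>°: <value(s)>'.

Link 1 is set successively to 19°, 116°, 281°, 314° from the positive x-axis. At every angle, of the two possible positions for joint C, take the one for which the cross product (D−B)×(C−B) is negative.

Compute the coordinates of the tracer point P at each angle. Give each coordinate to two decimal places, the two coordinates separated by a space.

A=(0,0), D=(7.00,0)
θ=19°: B = A + 2.00·(cos19°, sin19°) = (1.8910, 0.6511)
θ=19°: |BD| = 5.1503
θ=19°: circle(B,10.00) ∩ circle(D,6.00): a=8.7884, h=4.7712
θ=19°:   candidates: C₊=(11.2121,4.2729) cross=24.573; C₋=(10.0057,-5.1929) cross=-24.573
θ=19°:   branch - wants cross < 0 → take C=(10.0057,-5.1929) (cross=-24.573)
θ=19°: ex = (C−B)/|BC| = (0.8115,-0.5844); ey = (0.5844,0.8115)
θ=19°: P = B + 0.91·ex + -3.35·ey = (0.6717,-2.5991)
θ=116°: B = A + 2.00·(cos116°, sin116°) = (-0.8767, 1.7976)
θ=116°: |BD| = 8.0793
θ=116°: circle(B,10.00) ∩ circle(D,6.00): a=8.0004, h=5.9995
θ=116°:   candidates: C₊=(8.2580,5.8666) cross=48.471; C₋=(5.5883,-5.8316) cross=-48.471
θ=116°:   branch - wants cross < 0 → take C=(5.5883,-5.8316) (cross=-48.471)
θ=116°: ex = (C−B)/|BC| = (0.6465,-0.7629); ey = (0.7629,0.6465)
θ=116°: P = B + 0.91·ex + -3.35·ey = (-2.8442,-1.0624)
θ=281°: B = A + 2.00·(cos281°, sin281°) = (0.3816, -1.9633)
θ=281°: |BD| = 6.9034
θ=281°: circle(B,10.00) ∩ circle(D,6.00): a=8.0871, h=5.8821
θ=281°:   candidates: C₊=(6.4620,5.9758) cross=40.607; C₋=(9.8076,-5.3026) cross=-40.607
θ=281°:   branch - wants cross < 0 → take C=(9.8076,-5.3026) (cross=-40.607)
θ=281°: ex = (C−B)/|BC| = (0.9426,-0.3339); ey = (0.3339,0.9426)
θ=281°: P = B + 0.91·ex + -3.35·ey = (0.1207,-5.4248)
θ=314°: B = A + 2.00·(cos314°, sin314°) = (1.3893, -1.4387)
θ=314°: |BD| = 5.7922
θ=314°: circle(B,10.00) ∩ circle(D,6.00): a=8.4208, h=5.3936
θ=314°:   candidates: C₊=(8.2065,5.8774) cross=31.241; C₋=(10.8859,-4.5717) cross=-31.241
θ=314°:   branch - wants cross < 0 → take C=(10.8859,-4.5717) (cross=-31.241)
θ=314°: ex = (C−B)/|BC| = (0.9497,-0.3133); ey = (0.3133,0.9497)
θ=314°: P = B + 0.91·ex + -3.35·ey = (1.2040,-4.9051)

θ=19°: 0.67 -2.60
θ=116°: -2.84 -1.06
θ=281°: 0.12 -5.42
θ=314°: 1.20 -4.91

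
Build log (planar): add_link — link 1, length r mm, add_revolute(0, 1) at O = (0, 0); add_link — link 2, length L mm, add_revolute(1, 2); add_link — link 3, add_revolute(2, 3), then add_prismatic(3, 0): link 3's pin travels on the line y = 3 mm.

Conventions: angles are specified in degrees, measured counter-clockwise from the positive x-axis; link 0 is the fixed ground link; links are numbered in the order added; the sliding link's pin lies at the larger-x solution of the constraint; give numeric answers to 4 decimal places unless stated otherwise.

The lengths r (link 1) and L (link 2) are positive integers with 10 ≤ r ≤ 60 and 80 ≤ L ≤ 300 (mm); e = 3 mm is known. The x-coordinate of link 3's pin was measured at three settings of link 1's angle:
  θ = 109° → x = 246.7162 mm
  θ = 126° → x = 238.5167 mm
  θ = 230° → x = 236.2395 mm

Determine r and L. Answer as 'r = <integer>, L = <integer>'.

constraint per measurement: (x − r cos θ)² + (r sin θ − e)² = L²
subtracting the θ₁ and θ₂ equations cancels the r² and L² terms:
r = (x₁² − x₂²) / (2[(x₁cos θ₁ + e sin θ₁) − (x₂cos θ₂ + e sin θ₂)]) = 32.9998 → r = 33
L² = (x₁ − r cos θ₁)² + (r sin θ₁ − e)² = 67080.9846 → L = 259.0000 → L = 259
check at θ₃=230°: x = 236.2395 (printed 236.2395) ✓

r = 33, L = 259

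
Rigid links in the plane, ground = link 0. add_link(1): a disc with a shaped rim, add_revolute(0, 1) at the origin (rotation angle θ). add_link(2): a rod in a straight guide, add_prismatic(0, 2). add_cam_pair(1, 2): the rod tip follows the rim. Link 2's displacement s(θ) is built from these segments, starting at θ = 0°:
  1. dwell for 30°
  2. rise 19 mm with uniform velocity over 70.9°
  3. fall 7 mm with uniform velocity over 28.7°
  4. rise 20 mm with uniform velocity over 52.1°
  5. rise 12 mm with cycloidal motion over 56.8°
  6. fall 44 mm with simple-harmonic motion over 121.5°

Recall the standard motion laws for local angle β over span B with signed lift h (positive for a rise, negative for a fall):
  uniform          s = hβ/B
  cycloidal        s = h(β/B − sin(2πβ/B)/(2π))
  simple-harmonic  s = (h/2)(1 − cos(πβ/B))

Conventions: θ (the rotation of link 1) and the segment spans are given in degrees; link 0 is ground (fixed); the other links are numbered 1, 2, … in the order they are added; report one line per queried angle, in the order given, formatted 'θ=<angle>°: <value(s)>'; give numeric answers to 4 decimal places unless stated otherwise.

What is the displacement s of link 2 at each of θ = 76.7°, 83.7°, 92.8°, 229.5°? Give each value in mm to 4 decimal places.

segment 1 (0° to 30°, dwell): s unchanged at 0.0000
θ = 76.7° falls in segment 2 (30° to 100.9°, uniform, h = 19): β = 76.7 − 30 = 46.7°, B = 70.9°; Δs = 19·46.7/70.9 = 12.5148; s = 0.0000 + 12.5148 = 12.5148
θ = 83.7° falls in segment 2 (30° to 100.9°, uniform, h = 19): β = 83.7 − 30 = 53.7°, B = 70.9°; Δs = 19·53.7/70.9 = 14.3907; s = 0.0000 + 14.3907 = 14.3907
θ = 92.8° falls in segment 2 (30° to 100.9°, uniform, h = 19): β = 92.8 − 30 = 62.8°, B = 70.9°; Δs = 19·62.8/70.9 = 16.8293; s = 0.0000 + 16.8293 = 16.8293
segment 2 (30° to 100.9°, uniform, h = 19) is passed completely: s = 0.0000 + (19) = 19.0000
segment 3 (100.9° to 129.6°, uniform, h = -7) is passed completely: s = 19.0000 + (-7) = 12.0000
segment 4 (129.6° to 181.7°, uniform, h = 20) is passed completely: s = 12.0000 + (20) = 32.0000
θ = 229.5° falls in segment 5 (181.7° to 238.5°, cycloidal, h = 12): β = 229.5 − 181.7 = 47.8°, B = 56.8°; Δs = 12·(0.8415 − sin(2π·0.8415)/(2π)) = 11.7011; s = 32.0000 + 11.7011 = 43.7011

θ=76.7°: 12.5148
θ=83.7°: 14.3907
θ=92.8°: 16.8293
θ=229.5°: 43.7011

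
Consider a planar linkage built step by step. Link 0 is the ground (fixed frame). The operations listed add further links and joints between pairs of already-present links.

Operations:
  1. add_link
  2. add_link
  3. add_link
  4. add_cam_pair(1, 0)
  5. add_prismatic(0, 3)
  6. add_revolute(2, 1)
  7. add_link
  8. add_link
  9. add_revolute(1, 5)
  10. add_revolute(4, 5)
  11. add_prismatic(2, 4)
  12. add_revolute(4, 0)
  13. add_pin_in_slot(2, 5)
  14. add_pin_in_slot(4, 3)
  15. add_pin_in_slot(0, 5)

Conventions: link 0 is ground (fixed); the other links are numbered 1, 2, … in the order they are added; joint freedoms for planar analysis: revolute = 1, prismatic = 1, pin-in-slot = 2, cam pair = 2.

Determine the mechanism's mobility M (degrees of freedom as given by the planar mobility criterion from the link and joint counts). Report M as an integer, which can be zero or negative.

link 0 = ground. State L|J1|J2 = 1|0|0
+link1  2|0|0
+link2  3|0|0
+link3  4|0|0
C(1,0) f=2→J2  4|0|1
P(0,3) f=1→J1  4|1|1
R(2,1) f=1→J1  4|2|1
+link4  5|2|1
+link5  6|2|1
R(1,5) f=1→J1  6|3|1
R(4,5) f=1→J1  6|4|1
P(2,4) f=1→J1  6|5|1
R(4,0) f=1→J1  6|6|1
PS(2,5) f=2→J2  6|6|2
PS(4,3) f=2→J2  6|6|3
PS(0,5) f=2→J2  6|6|4
M = 3(6−1)−2·6−4 = 15−12−4 = -1

M = -1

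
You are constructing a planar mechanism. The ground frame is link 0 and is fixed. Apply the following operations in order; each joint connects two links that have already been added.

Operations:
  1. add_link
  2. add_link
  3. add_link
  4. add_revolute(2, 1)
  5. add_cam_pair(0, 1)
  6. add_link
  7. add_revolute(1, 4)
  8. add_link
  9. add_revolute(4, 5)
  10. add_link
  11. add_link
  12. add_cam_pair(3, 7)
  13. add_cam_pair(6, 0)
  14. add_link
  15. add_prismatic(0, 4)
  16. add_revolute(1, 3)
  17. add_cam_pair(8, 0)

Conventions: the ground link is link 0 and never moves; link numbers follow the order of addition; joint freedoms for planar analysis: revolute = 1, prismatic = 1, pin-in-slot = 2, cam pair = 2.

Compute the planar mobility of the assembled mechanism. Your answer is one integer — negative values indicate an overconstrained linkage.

ground; <1,0,0>
#1 <2,0,0>
#2 <3,0,0>
#3 <4,0,0>
R:2↔1 J1 <4,1,0>
C:0↔1 J2 <4,1,1>
#4 <5,1,1>
R:1↔4 J1 <5,2,1>
#5 <6,2,1>
R:4↔5 J1 <6,3,1>
#6 <7,3,1>
#7 <8,3,1>
C:3↔7 J2 <8,3,2>
C:6↔0 J2 <8,3,3>
#8 <9,3,3>
P:0↔4 J1 <9,4,3>
R:1↔3 J1 <9,5,3>
C:8↔0 J2 <9,5,4>
3×8 − 2×5 − 1×4 = 10

M = 10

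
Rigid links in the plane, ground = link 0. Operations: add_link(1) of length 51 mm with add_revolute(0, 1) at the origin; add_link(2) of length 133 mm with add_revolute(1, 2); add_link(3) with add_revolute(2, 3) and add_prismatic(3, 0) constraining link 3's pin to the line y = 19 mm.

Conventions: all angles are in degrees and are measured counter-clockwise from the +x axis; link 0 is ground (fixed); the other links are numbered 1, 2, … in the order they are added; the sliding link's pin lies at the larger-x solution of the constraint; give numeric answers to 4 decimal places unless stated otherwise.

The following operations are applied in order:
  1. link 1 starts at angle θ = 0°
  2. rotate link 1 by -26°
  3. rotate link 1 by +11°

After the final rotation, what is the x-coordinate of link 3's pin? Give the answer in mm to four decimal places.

geometry: r = 51 mm, L = 133 mm, e = 19 mm; θ starts at 0°
rotate link 1 by -26°: θ ← 0° -26° = -26°
rotate link 1 by +11°: θ ← -26° +11° = -15°
crank pin P = (r cos θ, r sin θ) = (49.262217, -13.199771)
h = r sin θ − e = -13.199771 − 19 = -32.199771
x = r cos θ + √(L² − h²) = 49.262217 + 129.043306 = 178.305523

178.3055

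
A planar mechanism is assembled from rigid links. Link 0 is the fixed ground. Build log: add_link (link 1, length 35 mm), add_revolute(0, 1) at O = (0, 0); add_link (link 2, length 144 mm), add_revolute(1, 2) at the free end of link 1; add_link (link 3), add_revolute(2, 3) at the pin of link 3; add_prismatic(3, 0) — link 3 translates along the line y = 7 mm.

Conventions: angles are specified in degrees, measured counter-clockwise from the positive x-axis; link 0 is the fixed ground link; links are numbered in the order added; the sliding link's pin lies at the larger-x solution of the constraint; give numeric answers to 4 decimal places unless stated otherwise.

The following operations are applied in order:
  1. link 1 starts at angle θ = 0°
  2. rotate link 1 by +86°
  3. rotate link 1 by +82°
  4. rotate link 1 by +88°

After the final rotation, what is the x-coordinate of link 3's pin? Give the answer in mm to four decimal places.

geometry: r = 35 mm, L = 144 mm, e = 7 mm; θ starts at 0°
rotate link 1 by +86°: θ ← 0° +86° = 86°
rotate link 1 by +82°: θ ← 86° +82° = 168°
rotate link 1 by +88°: θ ← 168° +88° = 256°
crank pin P = (r cos θ, r sin θ) = (-8.467266, -33.960350)
h = r sin θ − e = -33.960350 − 7 = -40.960350
x = r cos θ + √(L² − h²) = -8.467266 + 138.051620 = 129.584353

129.5844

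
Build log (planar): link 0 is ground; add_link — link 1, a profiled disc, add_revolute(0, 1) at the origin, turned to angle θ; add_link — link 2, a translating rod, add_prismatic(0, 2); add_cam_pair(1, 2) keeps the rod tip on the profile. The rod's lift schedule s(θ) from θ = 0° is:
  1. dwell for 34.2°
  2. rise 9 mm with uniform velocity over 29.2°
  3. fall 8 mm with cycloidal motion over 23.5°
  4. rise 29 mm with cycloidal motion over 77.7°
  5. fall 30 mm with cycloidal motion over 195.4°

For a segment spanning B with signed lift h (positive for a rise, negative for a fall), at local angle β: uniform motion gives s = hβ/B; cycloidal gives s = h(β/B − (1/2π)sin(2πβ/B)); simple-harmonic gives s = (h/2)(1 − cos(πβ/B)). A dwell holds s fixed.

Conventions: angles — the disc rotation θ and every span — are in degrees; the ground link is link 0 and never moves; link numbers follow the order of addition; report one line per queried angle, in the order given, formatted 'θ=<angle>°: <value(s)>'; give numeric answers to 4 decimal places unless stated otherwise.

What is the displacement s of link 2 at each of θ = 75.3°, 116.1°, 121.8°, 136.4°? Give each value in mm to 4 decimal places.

seg 1 [0°–34.2°] dwell: s stays 0.0000
seg 2 [34.2°–63.4°] uniform, h=9: full span → s += 9 → s = 9.0000
seg 3 [63.4°–86.9°] cycloidal, h=-8: θ=75.3° here. β=11.9, B=23.5. -8·(0.5064 − sin(2π·0.5064)/(2π)) = -4.1021 → s = 4.8979
seg 3 [63.4°–86.9°] cycloidal, h=-8: full span → s += -8 → s = 1.0000
seg 4 [86.9°–164.6°] cycloidal, h=29: θ=116.1° here. β=29.2, B=77.7. 29·(0.3758 − sin(2π·0.3758)/(2π)) = 7.6512 → s = 8.6512
seg 4 [86.9°–164.6°] cycloidal, h=29: θ=121.8° here. β=34.9, B=77.7. 29·(0.4492 − sin(2π·0.4492)/(2π)) = 11.5764 → s = 12.5764
seg 4 [86.9°–164.6°] cycloidal, h=29: θ=136.4° here. β=49.5, B=77.7. 29·(0.6371 − sin(2π·0.6371)/(2π)) = 21.9764 → s = 22.9764

θ=75.3°: 4.8979
θ=116.1°: 8.6512
θ=121.8°: 12.5764
θ=136.4°: 22.9764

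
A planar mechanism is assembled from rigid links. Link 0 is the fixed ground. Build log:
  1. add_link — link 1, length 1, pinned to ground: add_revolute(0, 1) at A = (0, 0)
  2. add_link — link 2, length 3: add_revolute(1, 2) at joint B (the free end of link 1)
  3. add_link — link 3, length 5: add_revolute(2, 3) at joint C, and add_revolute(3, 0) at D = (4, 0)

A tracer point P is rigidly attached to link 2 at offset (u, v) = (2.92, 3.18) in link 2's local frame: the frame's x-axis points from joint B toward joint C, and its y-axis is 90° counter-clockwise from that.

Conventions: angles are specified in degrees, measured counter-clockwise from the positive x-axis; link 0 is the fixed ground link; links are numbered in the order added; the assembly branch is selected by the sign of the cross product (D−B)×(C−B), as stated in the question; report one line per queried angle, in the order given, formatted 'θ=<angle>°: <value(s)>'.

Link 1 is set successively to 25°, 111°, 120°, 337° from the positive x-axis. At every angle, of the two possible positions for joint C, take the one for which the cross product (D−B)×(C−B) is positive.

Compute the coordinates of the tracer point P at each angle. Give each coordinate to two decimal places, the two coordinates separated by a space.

A=(0,0), D=(4.00,0)
θ=25°: B = A + 1.00·(cos25°, sin25°) = (0.9063, 0.4226)
θ=25°: |BD| = 3.1224
θ=25°: circle(B,3.00) ∩ circle(D,5.00): a=-1.0009, h=2.8281
θ=25°:   candidates: C₊=(0.2974,3.3602) cross=8.831; C₋=(-0.4682,-2.2440) cross=-8.831
θ=25°:   branch + wants cross > 0 → take C=(0.2974,3.3602) (cross=8.831)
θ=25°: ex = (C−B)/|BC| = (-0.2030,0.9792); ey = (-0.9792,-0.2030)
θ=25°: P = B + 2.92·ex + 3.18·ey = (-2.8002,2.6364)
θ=111°: B = A + 1.00·(cos111°, sin111°) = (-0.3584, 0.9336)
θ=111°: |BD| = 4.4572
θ=111°: circle(B,3.00) ∩ circle(D,5.00): a=0.4338, h=2.9685
θ=111°:   candidates: C₊=(0.6875,3.7454) cross=13.231; C₋=(-0.5560,-2.0599) cross=-13.231
θ=111°:   branch + wants cross > 0 → take C=(0.6875,3.7454) (cross=13.231)
θ=111°: ex = (C−B)/|BC| = (0.3486,0.9373); ey = (-0.9373,0.3486)
θ=111°: P = B + 2.92·ex + 3.18·ey = (-2.3208,4.7790)
θ=120°: B = A + 1.00·(cos120°, sin120°) = (-0.5000, 0.8660)
θ=120°: |BD| = 4.5826
θ=120°: circle(B,3.00) ∩ circle(D,5.00): a=0.5455, h=2.9500
θ=120°:   candidates: C₊=(0.5932,3.6597) cross=13.519; C₋=(-0.5218,-2.1339) cross=-13.519
θ=120°:   branch + wants cross > 0 → take C=(0.5932,3.6597) (cross=13.519)
θ=120°: ex = (C−B)/|BC| = (0.3644,0.9312); ey = (-0.9312,0.3644)
θ=120°: P = B + 2.92·ex + 3.18·ey = (-2.3973,4.7441)
θ=337°: B = A + 1.00·(cos337°, sin337°) = (0.9205, -0.3907)
θ=337°: |BD| = 3.1042
θ=337°: circle(B,3.00) ∩ circle(D,5.00): a=-1.0251, h=2.8194
θ=337°:   candidates: C₊=(-0.4513,2.2773) cross=8.752; C₋=(0.2585,-3.3168) cross=-8.752
θ=337°:   branch + wants cross > 0 → take C=(-0.4513,2.2773) (cross=8.752)
θ=337°: ex = (C−B)/|BC| = (-0.4573,0.8893); ey = (-0.8893,-0.4573)
θ=337°: P = B + 2.92·ex + 3.18·ey = (-3.2428,0.7520)

θ=25°: -2.80 2.64
θ=111°: -2.32 4.78
θ=120°: -2.40 4.74
θ=337°: -3.24 0.75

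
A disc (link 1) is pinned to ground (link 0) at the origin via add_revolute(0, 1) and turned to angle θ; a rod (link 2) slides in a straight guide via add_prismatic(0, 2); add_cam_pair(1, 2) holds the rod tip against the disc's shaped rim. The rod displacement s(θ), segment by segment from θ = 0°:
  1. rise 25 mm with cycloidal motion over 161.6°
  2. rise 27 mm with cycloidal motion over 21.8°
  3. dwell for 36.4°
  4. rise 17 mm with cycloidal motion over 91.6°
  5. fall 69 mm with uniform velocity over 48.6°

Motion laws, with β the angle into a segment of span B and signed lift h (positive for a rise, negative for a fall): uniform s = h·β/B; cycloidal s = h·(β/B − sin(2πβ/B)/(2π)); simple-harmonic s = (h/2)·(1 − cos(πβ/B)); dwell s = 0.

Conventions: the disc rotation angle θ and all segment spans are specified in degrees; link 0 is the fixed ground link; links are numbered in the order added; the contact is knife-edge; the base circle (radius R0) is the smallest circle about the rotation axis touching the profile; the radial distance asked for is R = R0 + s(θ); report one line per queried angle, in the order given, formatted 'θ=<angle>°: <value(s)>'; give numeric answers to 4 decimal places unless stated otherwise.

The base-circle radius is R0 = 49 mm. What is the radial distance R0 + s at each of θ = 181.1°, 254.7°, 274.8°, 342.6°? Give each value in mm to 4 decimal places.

segment 1 (0° to 161.6°, cycloidal, h = 25) is passed completely: s = 0.0000 + (25) = 25.0000
θ = 181.1° falls in segment 2 (161.6° to 183.4°, cycloidal, h = 27): β = 181.1 − 161.6 = 19.5°, B = 21.8°; Δs = 27·(0.8945 − sin(2π·0.8945)/(2π)) = 26.7959; s = 25.0000 + 26.7959 = 51.7959
segment 2 (161.6° to 183.4°, cycloidal, h = 27) is passed completely: s = 25.0000 + (27) = 52.0000
segment 3 (183.4° to 219.8°, dwell): s unchanged at 52.0000
θ = 254.7° falls in segment 4 (219.8° to 311.4°, cycloidal, h = 17): β = 254.7 − 219.8 = 34.9°, B = 91.6°; Δs = 17·(0.3810 − sin(2π·0.3810)/(2π)) = 4.6374; s = 52.0000 + 4.6374 = 56.6374
θ = 274.8° falls in segment 4 (219.8° to 311.4°, cycloidal, h = 17): β = 274.8 − 219.8 = 55°, B = 91.6°; Δs = 17·(0.6004 − sin(2π·0.6004)/(2π)) = 11.8038; s = 52.0000 + 11.8038 = 63.8038
segment 4 (219.8° to 311.4°, cycloidal, h = 17) is passed completely: s = 52.0000 + (17) = 69.0000
θ = 342.6° falls in segment 5 (311.4° to 360°, uniform, h = -69): β = 342.6 − 311.4 = 31.2°, B = 48.6°; Δs = -69·31.2/48.6 = -44.2963; s = 69.0000 − 44.2963 = 24.7037
θ=181.1°: R = R0 + s = 49 + 51.7959 = 100.7959
θ=254.7°: R = R0 + s = 49 + 56.6374 = 105.6374
θ=274.8°: R = R0 + s = 49 + 63.8038 = 112.8038
θ=342.6°: R = R0 + s = 49 + 24.7037 = 73.7037

θ=181.1°: 100.7959
θ=254.7°: 105.6374
θ=274.8°: 112.8038
θ=342.6°: 73.7037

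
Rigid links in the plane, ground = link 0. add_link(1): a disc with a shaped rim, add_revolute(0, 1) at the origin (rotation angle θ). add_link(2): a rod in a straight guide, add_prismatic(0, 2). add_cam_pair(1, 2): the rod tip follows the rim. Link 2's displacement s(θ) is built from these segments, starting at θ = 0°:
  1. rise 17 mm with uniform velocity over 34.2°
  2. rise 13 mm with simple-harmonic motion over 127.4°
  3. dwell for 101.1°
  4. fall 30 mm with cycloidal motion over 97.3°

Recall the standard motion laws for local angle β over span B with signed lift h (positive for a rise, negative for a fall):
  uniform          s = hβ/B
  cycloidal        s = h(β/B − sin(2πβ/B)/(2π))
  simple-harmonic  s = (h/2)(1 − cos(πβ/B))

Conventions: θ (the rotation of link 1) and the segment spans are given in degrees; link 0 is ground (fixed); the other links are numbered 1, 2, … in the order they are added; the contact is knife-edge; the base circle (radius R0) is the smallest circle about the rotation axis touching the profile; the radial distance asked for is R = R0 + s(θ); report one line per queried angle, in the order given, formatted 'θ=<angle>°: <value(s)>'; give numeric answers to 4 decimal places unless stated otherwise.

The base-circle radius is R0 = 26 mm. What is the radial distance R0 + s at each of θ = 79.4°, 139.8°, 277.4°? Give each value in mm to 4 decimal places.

segment 1 (0° to 34.2°, uniform, h = 17) is passed completely: s = 0.0000 + (17) = 17.0000
θ = 79.4° falls in segment 2 (34.2° to 161.6°, simple-harmonic, h = 13): β = 79.4 − 34.2 = 45.2°, B = 127.4°; Δs = 13/2·(1 − cos(π·0.3548)) = 3.6365; s = 17.0000 + 3.6365 = 20.6365
θ = 139.8° falls in segment 2 (34.2° to 161.6°, simple-harmonic, h = 13): β = 139.8 − 34.2 = 105.6°, B = 127.4°; Δs = 13/2·(1 − cos(π·0.8289)) = 12.0832; s = 17.0000 + 12.0832 = 29.0832
segment 2 (34.2° to 161.6°, simple-harmonic, h = 13) is passed completely: s = 17.0000 + (13) = 30.0000
segment 3 (161.6° to 262.7°, dwell): s unchanged at 30.0000
θ = 277.4° falls in segment 4 (262.7° to 360°, cycloidal, h = -30): β = 277.4 − 262.7 = 14.7°, B = 97.3°; Δs = -30·(0.1511 − sin(2π·0.1511)/(2π)) = -0.6507; s = 30.0000 − 0.6507 = 29.3493
θ=79.4°: R = R0 + s = 26 + 20.6365 = 46.6365
θ=139.8°: R = R0 + s = 26 + 29.0832 = 55.0832
θ=277.4°: R = R0 + s = 26 + 29.3493 = 55.3493

θ=79.4°: 46.6365
θ=139.8°: 55.0832
θ=277.4°: 55.3493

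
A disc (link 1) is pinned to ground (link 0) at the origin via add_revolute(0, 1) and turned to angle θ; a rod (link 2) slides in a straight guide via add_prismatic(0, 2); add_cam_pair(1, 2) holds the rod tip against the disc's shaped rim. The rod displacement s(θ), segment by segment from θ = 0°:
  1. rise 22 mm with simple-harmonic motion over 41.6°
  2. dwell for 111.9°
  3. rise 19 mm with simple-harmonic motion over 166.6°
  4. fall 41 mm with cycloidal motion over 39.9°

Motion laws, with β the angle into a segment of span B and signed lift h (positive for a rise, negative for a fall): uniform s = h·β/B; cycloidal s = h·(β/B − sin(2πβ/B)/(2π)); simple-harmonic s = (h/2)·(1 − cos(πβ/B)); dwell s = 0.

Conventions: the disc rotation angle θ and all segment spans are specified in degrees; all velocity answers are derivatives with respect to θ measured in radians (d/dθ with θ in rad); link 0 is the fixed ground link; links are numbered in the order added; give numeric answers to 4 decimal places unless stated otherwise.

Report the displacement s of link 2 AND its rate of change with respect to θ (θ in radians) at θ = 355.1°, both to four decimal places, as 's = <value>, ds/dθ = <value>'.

segment 1 (0° to 41.6°, simple-harmonic, h = 22) is passed completely: s = 0.0000 + (22) = 22.0000
segment 2 (41.6° to 153.5°, dwell): s unchanged at 22.0000
segment 3 (153.5° to 320.1°, simple-harmonic, h = 19) is passed completely: s = 22.0000 + (19) = 41.0000
θ = 355.1° falls in segment 4 (320.1° to 360°, cycloidal, h = -41): β = 355.1 − 320.1 = 35°, B = 39.9°; Δs = -41·(0.8772 − sin(2π·0.8772)/(2π)) = -40.5150; s = 41.0000 − 40.5150 = 0.4850
velocity in seg [320.1°–360°] (cycloidal), θ in radians: β = 35° = 0.6109 rad, B = 39.9° = 0.6964 rad; ds/dθ = (h/B)(1 − cos(2πβ/B)) = ((-41)/0.6964)(1 − cos(2π·0.8772)) = -16.674532 mm/rad

s = 0.4850, ds/dθ = -16.6745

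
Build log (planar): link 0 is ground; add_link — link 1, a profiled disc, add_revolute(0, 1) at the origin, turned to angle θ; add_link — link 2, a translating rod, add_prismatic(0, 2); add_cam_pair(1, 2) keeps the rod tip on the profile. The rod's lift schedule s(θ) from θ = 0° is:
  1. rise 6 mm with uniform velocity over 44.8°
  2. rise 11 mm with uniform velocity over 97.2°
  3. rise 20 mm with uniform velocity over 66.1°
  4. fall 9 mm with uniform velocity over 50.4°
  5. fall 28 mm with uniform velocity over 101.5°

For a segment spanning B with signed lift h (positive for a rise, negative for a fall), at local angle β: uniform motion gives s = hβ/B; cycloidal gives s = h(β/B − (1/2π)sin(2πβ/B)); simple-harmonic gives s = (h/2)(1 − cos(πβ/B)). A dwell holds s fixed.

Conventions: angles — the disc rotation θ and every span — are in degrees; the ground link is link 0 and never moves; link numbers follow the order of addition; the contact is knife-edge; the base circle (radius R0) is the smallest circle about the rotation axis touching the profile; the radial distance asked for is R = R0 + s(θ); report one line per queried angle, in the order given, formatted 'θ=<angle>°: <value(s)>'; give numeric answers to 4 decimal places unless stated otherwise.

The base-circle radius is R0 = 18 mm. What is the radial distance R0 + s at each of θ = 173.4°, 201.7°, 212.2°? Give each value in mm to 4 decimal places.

seg 1 [0°–44.8°] uniform, h=6: full span → s += 6 → s = 6.0000
seg 2 [44.8°–142°] uniform, h=11: full span → s += 11 → s = 17.0000
seg 3 [142°–208.1°] uniform, h=20: θ=173.4° here. β=31.4, B=66.1. 20·31.4/66.1 = 9.5008 → s = 26.5008
seg 3 [142°–208.1°] uniform, h=20: θ=201.7° here. β=59.7, B=66.1. 20·59.7/66.1 = 18.0635 → s = 35.0635
seg 3 [142°–208.1°] uniform, h=20: full span → s += 20 → s = 37.0000
seg 4 [208.1°–258.5°] uniform, h=-9: θ=212.2° here. β=4.1, B=50.4. -9·4.1/50.4 = -0.7321 → s = 36.2679
θ=173.4°: R = R0 + s = 18 + 26.5008 = 44.5008
θ=201.7°: R = R0 + s = 18 + 35.0635 = 53.0635
θ=212.2°: R = R0 + s = 18 + 36.2679 = 54.2679

θ=173.4°: 44.5008
θ=201.7°: 53.0635
θ=212.2°: 54.2679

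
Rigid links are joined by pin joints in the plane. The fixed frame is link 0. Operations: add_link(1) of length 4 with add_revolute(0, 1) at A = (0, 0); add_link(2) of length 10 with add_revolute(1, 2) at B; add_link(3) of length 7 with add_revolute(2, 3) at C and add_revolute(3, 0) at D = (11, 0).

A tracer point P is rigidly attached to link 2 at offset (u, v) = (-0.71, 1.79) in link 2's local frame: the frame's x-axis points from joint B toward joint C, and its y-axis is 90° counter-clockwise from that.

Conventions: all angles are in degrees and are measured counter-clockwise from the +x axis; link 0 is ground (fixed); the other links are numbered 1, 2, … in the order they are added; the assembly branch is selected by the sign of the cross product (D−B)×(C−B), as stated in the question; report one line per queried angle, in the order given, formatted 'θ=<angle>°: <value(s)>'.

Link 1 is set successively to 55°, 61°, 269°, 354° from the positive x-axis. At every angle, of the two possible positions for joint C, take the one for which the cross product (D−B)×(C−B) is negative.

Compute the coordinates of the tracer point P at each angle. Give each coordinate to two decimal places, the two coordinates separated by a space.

A=(0,0), D=(11.00,0)
θ=55°: B = A + 4.00·(cos55°, sin55°) = (2.2943, 3.2766)
θ=55°: |BD| = 9.3019
θ=55°: circle(B,10.00) ∩ circle(D,7.00): a=7.3923, h=6.7345
θ=55°:   candidates: C₊=(11.5851,6.9755) cross=62.644; C₋=(6.8406,-5.6302) cross=-62.644
θ=55°:   branch - wants cross < 0 → take C=(6.8406,-5.6302) (cross=-62.644)
θ=55°: ex = (C−B)/|BC| = (0.4546,-0.8907); ey = (0.8907,0.4546)
θ=55°: P = B + -0.71·ex + 1.79·ey = (3.5658,4.7228)
θ=61°: B = A + 4.00·(cos61°, sin61°) = (1.9392, 3.4985)
θ=61°: |BD| = 9.7127
θ=61°: circle(B,10.00) ∩ circle(D,7.00): a=7.4818, h=6.6350
θ=61°:   candidates: C₊=(11.3087,6.9932) cross=64.444; C₋=(6.5289,-5.3860) cross=-64.444
θ=61°:   branch - wants cross < 0 → take C=(6.5289,-5.3860) (cross=-64.444)
θ=61°: ex = (C−B)/|BC| = (0.4590,-0.8885); ey = (0.8885,0.4590)
θ=61°: P = B + -0.71·ex + 1.79·ey = (3.2037,4.9508)
θ=269°: B = A + 4.00·(cos269°, sin269°) = (-0.0698, -3.9994)
θ=269°: |BD| = 11.7701
θ=269°: circle(B,10.00) ∩ circle(D,7.00): a=8.0516, h=5.9306
θ=269°:   candidates: C₊=(5.4875,4.3142) cross=69.804; C₋=(9.5179,-6.8413) cross=-69.804
θ=269°:   branch - wants cross < 0 → take C=(9.5179,-6.8413) (cross=-69.804)
θ=269°: ex = (C−B)/|BC| = (0.9588,-0.2842); ey = (0.2842,0.9588)
θ=269°: P = B + -0.71·ex + 1.79·ey = (-0.2418,-2.0814)
θ=354°: B = A + 4.00·(cos354°, sin354°) = (3.9781, -0.4181)
θ=354°: |BD| = 7.0343
θ=354°: circle(B,10.00) ∩ circle(D,7.00): a=7.1422, h=6.9992
θ=354°:   candidates: C₊=(10.6917,6.9932) cross=49.235; C₋=(11.5237,-6.9804) cross=-49.235
θ=354°:   branch - wants cross < 0 → take C=(11.5237,-6.9804) (cross=-49.235)
θ=354°: ex = (C−B)/|BC| = (0.7546,-0.6562); ey = (0.6562,0.7546)
θ=354°: P = B + -0.71·ex + 1.79·ey = (4.6170,1.3985)

θ=55°: 3.57 4.72
θ=61°: 3.20 4.95
θ=269°: -0.24 -2.08
θ=354°: 4.62 1.40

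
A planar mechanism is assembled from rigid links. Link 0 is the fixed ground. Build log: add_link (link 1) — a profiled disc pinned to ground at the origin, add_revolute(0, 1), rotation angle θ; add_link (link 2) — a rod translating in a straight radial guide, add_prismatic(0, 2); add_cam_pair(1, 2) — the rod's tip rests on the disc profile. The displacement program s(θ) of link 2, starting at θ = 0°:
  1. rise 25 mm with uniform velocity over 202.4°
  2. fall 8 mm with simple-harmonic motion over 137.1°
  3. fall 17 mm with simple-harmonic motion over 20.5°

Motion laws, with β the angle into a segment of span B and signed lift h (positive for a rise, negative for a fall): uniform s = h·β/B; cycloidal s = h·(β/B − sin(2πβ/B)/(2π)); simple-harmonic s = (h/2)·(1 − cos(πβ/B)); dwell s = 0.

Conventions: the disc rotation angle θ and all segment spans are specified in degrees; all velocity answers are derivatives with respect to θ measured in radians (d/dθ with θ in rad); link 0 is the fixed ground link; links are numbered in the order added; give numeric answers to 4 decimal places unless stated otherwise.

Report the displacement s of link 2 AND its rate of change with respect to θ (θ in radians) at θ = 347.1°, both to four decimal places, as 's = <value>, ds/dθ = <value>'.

seg 1 [0°–202.4°] uniform, h=25: full span → s += 25 → s = 25.0000
seg 2 [202.4°–339.5°] simple-harmonic, h=-8: full span → s += -8 → s = 17.0000
seg 3 [339.5°–360°] simple-harmonic, h=-17: θ=347.1° here. β=7.6, B=20.5. -17/2·(1 − cos(π·0.3707)) = -5.1422 → s = 11.8578
velocity in seg [339.5°–360°] (simple-harmonic), θ in radians: β = 7.6° = 0.1326 rad, B = 20.5° = 0.3578 rad; ds/dθ = (πh/(2B)) sin(πβ/B) = (π·(-17)/(2·0.3578)) sin(π·0.3707) = -68.563788 mm/rad

s = 11.8578, ds/dθ = -68.5638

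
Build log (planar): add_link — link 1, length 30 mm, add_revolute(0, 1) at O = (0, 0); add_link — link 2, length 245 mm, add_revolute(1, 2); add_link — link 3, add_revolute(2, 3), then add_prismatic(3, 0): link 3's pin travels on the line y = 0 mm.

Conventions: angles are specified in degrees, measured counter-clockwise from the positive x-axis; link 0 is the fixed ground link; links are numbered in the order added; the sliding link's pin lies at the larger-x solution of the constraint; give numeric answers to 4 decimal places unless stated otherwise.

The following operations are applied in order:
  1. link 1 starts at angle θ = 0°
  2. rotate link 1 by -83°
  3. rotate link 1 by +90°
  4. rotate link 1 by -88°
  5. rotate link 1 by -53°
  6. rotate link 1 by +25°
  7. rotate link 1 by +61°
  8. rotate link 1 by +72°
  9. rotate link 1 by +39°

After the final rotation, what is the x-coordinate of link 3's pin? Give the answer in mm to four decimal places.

geometry: r = 30 mm, L = 245 mm, e = 0 mm; θ starts at 0°
rotate link 1 by -83°: θ ← 0° -83° = -83°
rotate link 1 by +90°: θ ← -83° +90° = 7°
rotate link 1 by -88°: θ ← 7° -88° = -81°
rotate link 1 by -53°: θ ← -81° -53° = -134°
rotate link 1 by +25°: θ ← -134° +25° = -109°
rotate link 1 by +61°: θ ← -109° +61° = -48°
rotate link 1 by +72°: θ ← -48° +72° = 24°
rotate link 1 by +39°: θ ← 24° +39° = 63°
crank pin P = (r cos θ, r sin θ) = (13.619715, 26.730196)
h = r sin θ − e = 26.730196 − 0 = 26.730196
x = r cos θ + √(L² − h²) = 13.619715 + 243.537465 = 257.157180

257.1572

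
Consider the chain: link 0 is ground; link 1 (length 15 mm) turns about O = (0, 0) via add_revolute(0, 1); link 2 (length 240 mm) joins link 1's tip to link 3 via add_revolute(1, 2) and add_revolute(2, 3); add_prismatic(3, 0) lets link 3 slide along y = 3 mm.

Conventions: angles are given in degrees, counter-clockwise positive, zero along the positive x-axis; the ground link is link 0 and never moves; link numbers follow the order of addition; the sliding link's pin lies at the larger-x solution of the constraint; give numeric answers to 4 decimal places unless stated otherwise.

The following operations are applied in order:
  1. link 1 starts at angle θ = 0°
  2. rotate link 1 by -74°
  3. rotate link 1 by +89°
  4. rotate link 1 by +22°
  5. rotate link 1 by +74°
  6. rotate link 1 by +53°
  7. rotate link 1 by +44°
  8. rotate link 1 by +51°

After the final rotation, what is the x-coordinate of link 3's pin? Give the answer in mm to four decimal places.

geometry: r = 15 mm, L = 240 mm, e = 3 mm; θ starts at 0°
rotate link 1 by -74°: θ ← 0° -74° = -74°
rotate link 1 by +89°: θ ← -74° +89° = 15°
rotate link 1 by +22°: θ ← 15° +22° = 37°
rotate link 1 by +74°: θ ← 37° +74° = 111°
rotate link 1 by +53°: θ ← 111° +53° = 164°
rotate link 1 by +44°: θ ← 164° +44° = 208°
rotate link 1 by +51°: θ ← 208° +51° = 259°
crank pin P = (r cos θ, r sin θ) = (-2.862135, -14.724408)
h = r sin θ − e = -14.724408 − 3 = -17.724408
x = r cos θ + √(L² − h²) = -2.862135 + 239.344616 = 236.482481

236.4825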